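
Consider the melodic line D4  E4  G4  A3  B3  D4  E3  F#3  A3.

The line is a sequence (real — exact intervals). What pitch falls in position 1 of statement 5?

F#2

Grouping in 3s, the 1st note of each cell is D4, A3, E3.
Each moves down a 4th. Continuing: B2 → F#2.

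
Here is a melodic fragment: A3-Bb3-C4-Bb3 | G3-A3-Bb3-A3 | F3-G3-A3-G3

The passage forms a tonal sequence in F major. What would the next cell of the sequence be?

With a 4-note motive the entries are A3, G3, F3, each down a 2nd from the previous.
From E3 the diatonic shape gives E3 F3 G3 F3.

E3 F3 G3 F3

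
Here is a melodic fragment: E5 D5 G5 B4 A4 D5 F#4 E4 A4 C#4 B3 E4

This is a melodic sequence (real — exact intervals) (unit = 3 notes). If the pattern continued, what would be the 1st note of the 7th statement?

A#2

The unit is 3 notes. Position-1 pitches of the 4 shown cells: E5, B4, F#4, C#4.
Each moves down a 4th. Continuing: G#3 → D#3 → A#2.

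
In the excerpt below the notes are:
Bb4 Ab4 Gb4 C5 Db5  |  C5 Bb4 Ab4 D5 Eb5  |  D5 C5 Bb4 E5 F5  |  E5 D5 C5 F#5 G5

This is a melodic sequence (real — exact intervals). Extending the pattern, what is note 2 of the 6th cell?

F#5

Grouping in 5s, the 2nd note of each cell is Ab4, Bb4, C5, D5.
Extending up a 2nd: E5 → F#5.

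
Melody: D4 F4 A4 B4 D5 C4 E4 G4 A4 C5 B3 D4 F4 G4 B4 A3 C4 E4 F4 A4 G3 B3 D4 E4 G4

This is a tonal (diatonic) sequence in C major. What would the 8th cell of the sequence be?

Taking 5-note groups, the heads are D4, C4, B3, A3, G3: the pattern moves down a 2nd.
Carrying on: F3 → E3 → D3.
From D3 the diatonic shape gives D3 F3 A3 B3 D4.

D3 F3 A3 B3 D4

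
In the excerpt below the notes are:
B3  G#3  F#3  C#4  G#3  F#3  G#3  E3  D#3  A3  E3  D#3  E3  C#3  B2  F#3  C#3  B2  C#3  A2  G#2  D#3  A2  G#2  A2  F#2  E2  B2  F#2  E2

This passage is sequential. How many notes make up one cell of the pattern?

30 notes total. Splitting into 5 groups of 6:
B3 G#3 F#3 C#4 G#3 F#3 | G#3 E3 D#3 A3 E3 D#3 | E3 C#3 B2 F#3 C#3 B2 | C#3 A2 G#2 D#3 A2 G#2 | A2 F#2 E2 B2 F#2 E2
That's a consistent down a 3rd shift per cell, and no other grouping gives one.

6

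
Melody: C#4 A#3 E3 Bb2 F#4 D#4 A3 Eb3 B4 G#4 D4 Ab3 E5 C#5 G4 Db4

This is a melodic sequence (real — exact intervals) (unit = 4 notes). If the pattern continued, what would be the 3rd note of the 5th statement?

C5

With 4-note cells, note 3 of each statement runs E3, A3, D4, G4.
Each moves up a 4th; the next is C5.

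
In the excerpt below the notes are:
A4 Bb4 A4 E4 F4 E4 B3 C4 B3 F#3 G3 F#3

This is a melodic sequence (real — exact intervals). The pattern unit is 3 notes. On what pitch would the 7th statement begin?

The 3-note cells begin on A4, E4, B3, F#3 — each down a 4th from the last.
Continuing: C#3 → G#2 → D#2. Statement 7 starts on D#2.

D#2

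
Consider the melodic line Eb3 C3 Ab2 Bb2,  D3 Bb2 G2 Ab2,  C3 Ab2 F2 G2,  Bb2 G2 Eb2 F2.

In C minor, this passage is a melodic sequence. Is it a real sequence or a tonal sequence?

tonal

Every note is diatonic to C minor.
Cell 1 has -3 semitones from note 1 to 2, but cell 2 has -4 — the interval quality changes while the contour stays the same, which is the hallmark of a tonal sequence.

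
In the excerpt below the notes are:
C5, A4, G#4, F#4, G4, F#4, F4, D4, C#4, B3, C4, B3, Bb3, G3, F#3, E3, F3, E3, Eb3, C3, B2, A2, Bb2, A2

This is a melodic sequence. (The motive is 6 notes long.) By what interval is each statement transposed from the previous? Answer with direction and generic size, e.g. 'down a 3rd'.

With a 6-note motive the entries are C5, F4, Bb3, Eb3, each down a 5th from the previous.
From C5 to F4: down a 5th.

down a 5th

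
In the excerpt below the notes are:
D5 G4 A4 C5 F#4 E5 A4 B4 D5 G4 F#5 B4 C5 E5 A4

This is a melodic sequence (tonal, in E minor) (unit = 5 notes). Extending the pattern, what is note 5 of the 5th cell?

Grouping in 5s, the 5th note of each cell is F#4, G4, A4.
Extending up a 2nd: B4 → C5.

C5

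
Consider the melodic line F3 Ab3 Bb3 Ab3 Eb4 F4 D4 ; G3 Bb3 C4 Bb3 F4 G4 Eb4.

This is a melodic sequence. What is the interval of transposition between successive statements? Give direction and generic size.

Taking 7-note groups, the heads are F3, G3: the pattern moves up a 2nd.
F3 to G3 is up a 2nd.

up a 2nd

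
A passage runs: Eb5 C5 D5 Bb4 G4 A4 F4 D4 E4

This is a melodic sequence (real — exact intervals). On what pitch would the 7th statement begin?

Unit = 3 notes; the statements start on Eb5, Bb4, F4, moving down a 4th each time.
Extending the heads down a 4th: C4 → G3 → D3 → A2.

A2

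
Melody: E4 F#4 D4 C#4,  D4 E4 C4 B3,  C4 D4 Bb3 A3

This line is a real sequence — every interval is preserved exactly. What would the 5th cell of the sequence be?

The 4-note cells begin on E4, D4, C4 — each down a 2nd from the last.
Extending down a 2nd: Bb3 → Ab3.
Statement 5 starts on Ab3 and keeps the same exact contour: Ab3 Bb3 Gb3 F3.

Ab3 Bb3 Gb3 F3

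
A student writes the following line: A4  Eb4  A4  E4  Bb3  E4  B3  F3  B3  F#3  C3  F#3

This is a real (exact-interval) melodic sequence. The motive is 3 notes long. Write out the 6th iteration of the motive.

G#2 D2 G#2

Unit = 3 notes; the statements start on A4, E4, B3, F#3, moving down a 4th each time.
Carrying on: C#3 → G#2.
So cell 6 is G#2 D2 G#2.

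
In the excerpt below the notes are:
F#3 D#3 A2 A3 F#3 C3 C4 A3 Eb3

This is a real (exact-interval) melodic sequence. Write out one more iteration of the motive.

Eb4 C4 Gb3

The 3-note cells begin on F#3, A3, C4 — each up a 3rd from the last.
From Eb4 the exact shape gives Eb4 C4 Gb3.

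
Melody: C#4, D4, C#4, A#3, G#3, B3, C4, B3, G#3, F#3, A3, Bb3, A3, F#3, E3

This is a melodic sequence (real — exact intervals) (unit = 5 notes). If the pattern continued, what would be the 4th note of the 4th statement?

E3

With 5-note cells, note 4 of each statement runs A#3, G#3, F#3.
From F#3, down a 2nd gives E3.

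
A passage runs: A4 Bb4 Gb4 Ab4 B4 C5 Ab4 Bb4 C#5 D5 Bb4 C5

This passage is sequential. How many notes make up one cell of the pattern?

There are 12 notes; a 4-note unit gives 3 cells:
A4 Bb4 Gb4 Ab4 | B4 C5 Ab4 Bb4 | C#5 D5 Bb4 C5
Every group is a transposition up a 2nd of the one before; no shorter unit works.

4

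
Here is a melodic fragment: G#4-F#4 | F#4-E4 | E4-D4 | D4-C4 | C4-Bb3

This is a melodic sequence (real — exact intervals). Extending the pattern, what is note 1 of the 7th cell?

Ab3

Grouping in 2s, the 1st note of each cell is G#4, F#4, E4, D4, C4.
Carrying that down a 2nd forward: Bb3 → Ab3.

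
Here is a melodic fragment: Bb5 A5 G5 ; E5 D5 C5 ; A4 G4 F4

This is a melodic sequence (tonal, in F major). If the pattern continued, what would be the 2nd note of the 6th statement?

Bb2

With 3-note cells, note 2 of each statement runs A5, D5, G4.
Extending down a 5th: C4 → F3 → Bb2.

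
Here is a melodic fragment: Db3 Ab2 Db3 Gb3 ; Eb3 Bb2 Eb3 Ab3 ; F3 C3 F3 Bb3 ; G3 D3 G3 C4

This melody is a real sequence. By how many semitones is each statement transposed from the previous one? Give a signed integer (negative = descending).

Unit = 4 notes; the statements start on Db3, Eb3, F3, G3, moving up a 2nd each time.
Db3 to Eb3 spans +2 semitones.

2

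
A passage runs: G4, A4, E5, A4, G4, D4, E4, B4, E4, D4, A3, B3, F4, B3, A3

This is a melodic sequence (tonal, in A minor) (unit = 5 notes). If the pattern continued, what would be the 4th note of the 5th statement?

C3

Grouping in 5s, the 4th note of each cell is A4, E4, B3.
Carrying that down a 4th forward: F3 → C3.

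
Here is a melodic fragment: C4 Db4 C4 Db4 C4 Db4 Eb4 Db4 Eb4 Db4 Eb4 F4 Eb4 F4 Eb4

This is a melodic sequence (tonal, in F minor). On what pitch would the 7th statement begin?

The 5-note cells begin on C4, Db4, Eb4 — each up a 2nd from the last.
Continuing: F4 → G4 → Ab4 → Bb4. Statement 7 starts on Bb4.

Bb4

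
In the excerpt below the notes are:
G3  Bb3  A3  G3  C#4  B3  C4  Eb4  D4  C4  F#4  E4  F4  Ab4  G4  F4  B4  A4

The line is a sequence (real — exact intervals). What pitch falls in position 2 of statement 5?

With 6-note cells, note 2 of each statement runs Bb3, Eb4, Ab4.
Each moves up a 4th. Continuing: Db5 → Gb5.

Gb5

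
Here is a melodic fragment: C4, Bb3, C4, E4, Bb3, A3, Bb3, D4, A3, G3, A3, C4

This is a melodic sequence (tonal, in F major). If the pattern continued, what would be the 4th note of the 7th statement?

F3

With 4-note cells, note 4 of each statement runs E4, D4, C4.
Extending down a 2nd: Bb3 → A3 → G3 → F3.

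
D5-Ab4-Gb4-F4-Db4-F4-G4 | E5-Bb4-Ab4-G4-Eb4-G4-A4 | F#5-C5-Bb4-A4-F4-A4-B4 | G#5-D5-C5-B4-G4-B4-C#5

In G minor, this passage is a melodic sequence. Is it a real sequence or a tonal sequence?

Each cell has the same semitone pattern (-6, -2, -1, -4, 4, 2) — intervals are preserved exactly.
And Ab4 lies outside G minor, so the sequence is real rather than tonal.

real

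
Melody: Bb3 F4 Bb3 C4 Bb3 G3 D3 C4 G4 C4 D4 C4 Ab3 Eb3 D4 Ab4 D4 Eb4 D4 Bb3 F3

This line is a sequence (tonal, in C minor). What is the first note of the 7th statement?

The 7-note cells begin on Bb3, C4, D4 — each up a 2nd from the last.
Extending the heads up a 2nd: Eb4 → F4 → G4 → Ab4.

Ab4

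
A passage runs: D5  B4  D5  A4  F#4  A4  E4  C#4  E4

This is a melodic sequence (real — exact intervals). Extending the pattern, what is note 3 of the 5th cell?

F#3

With 3-note cells, note 3 of each statement runs D5, A4, E4.
Carrying that down a 4th forward: B3 → F#3.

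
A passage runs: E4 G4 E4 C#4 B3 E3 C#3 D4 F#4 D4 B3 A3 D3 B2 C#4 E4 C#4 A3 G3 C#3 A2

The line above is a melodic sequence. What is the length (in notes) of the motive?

7

21 notes total. Splitting into 3 groups of 7:
E4 G4 E4 C#4 B3 E3 C#3 | D4 F#4 D4 B3 A3 D3 B2 | C#4 E4 C#4 A3 G3 C#3 A2
That's a consistent down a 2nd shift per cell, and no other grouping gives one.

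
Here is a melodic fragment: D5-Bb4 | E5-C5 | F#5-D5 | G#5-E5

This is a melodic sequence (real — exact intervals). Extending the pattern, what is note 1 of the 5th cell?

With 2-note cells, note 1 of each statement runs D5, E5, F#5, G#5.
From G#5, up a 2nd gives A#5.

A#5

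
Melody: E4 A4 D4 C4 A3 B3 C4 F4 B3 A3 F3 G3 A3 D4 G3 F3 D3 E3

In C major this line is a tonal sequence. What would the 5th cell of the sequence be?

Unit = 6 notes; the statements start on E4, C4, A3, moving down a 3rd each time.
Extending down a 3rd: F3 → D3.
Statement 5 starts on D3 and keeps the same diatonic contour: D3 G3 C3 B2 G2 A2.

D3 G3 C3 B2 G2 A2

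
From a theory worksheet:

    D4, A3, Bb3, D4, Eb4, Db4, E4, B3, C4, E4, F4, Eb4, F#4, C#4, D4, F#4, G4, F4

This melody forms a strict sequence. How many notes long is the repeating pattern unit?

There are 18 notes; a 6-note unit gives 3 cells:
D4 A3 Bb3 D4 Eb4 Db4 | E4 B3 C4 E4 F4 Eb4 | F#4 C#4 D4 F#4 G4 F4
Each cell is the previous one up a 2nd — so the unit is 6 notes.

6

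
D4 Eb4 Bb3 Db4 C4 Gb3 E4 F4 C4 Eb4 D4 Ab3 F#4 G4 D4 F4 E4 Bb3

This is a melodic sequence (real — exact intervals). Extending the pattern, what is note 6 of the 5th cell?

Grouping in 6s, the 6th note of each cell is Gb3, Ab3, Bb3.
Extending up a 2nd: C4 → D4.

D4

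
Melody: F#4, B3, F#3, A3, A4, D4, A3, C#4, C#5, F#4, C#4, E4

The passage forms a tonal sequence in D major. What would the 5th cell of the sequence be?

With a 4-note motive the entries are F#4, A4, C#5, each up a 3rd from the previous.
Extending up a 3rd: E5 → G5.
Statement 5 starts on G5 and keeps the same diatonic contour: G5 C#5 G4 B4.

G5 C#5 G4 B4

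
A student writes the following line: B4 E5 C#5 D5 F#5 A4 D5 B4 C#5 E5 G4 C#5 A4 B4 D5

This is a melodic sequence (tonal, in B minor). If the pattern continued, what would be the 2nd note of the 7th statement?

With 5-note cells, note 2 of each statement runs E5, D5, C#5.
Extending down a 2nd: B4 → A4 → G4 → F#4.

F#4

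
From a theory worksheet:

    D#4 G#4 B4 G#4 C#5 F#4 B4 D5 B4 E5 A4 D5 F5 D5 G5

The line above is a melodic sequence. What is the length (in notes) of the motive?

5

Try groups of 5 (3 cells in 15 notes):
D#4 G#4 B4 G#4 C#5 | F#4 B4 D5 B4 E5 | A4 D5 F5 D5 G5
Each cell is the previous one up a 3rd — so the unit is 5 notes.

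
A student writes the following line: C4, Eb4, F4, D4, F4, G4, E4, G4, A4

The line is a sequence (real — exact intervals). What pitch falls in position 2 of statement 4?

A4

With 3-note cells, note 2 of each statement runs Eb4, F4, G4.
Each moves up a 2nd; the next is A4.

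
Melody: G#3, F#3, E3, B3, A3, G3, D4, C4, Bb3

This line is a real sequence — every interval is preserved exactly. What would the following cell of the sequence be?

F4 Eb4 Db4

Taking 3-note groups, the heads are G#3, B3, D4: the pattern moves up a 3rd.
So cell 4 is F4 Eb4 Db4.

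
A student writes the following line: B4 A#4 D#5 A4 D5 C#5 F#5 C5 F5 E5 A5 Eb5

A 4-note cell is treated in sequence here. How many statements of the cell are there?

12 notes in groups of 4 gives 12/4 = 3 statements.
Starts: B4, D5, F5 — each up a 3rd.

3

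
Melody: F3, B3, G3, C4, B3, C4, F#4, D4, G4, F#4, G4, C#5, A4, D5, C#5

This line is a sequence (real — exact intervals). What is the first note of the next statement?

Taking 5-note groups, the heads are F3, C4, G4: the pattern moves up a 5th.
One more step up a 5th gives D5.

D5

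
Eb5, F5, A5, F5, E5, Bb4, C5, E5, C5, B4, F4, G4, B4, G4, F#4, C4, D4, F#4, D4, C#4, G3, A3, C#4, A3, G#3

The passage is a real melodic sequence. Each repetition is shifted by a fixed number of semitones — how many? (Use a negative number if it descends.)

The 5-note cells begin on Eb5, Bb4, F4, C4, G3 — each down a 4th from the last.
Eb5 to Bb4 spans -5 semitones.

-5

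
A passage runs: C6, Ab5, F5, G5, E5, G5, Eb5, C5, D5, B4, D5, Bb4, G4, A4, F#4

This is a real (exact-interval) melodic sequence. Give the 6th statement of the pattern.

B3 G3 E3 F#3 D#3

The 5-note cells begin on C6, G5, D5 — each down a 4th from the last.
Extending down a 4th: A4 → E4 → B3.
From B3 the exact shape gives B3 G3 E3 F#3 D#3.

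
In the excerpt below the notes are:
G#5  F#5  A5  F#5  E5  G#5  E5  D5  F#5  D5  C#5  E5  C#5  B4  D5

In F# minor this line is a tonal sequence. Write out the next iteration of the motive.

B4 A4 C#5

With a 3-note motive the entries are G#5, F#5, E5, D5, C#5, each down a 2nd from the previous.
Statement 6 starts on B4 and keeps the same diatonic contour: B4 A4 C#5.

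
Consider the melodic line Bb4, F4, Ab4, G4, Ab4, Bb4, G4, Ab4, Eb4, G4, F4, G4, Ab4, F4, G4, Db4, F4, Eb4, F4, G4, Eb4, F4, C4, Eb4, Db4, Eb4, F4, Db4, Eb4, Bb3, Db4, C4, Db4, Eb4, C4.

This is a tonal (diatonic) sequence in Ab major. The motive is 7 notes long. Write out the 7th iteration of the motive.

C4 G3 Bb3 Ab3 Bb3 C4 Ab3

Taking 7-note groups, the heads are Bb4, Ab4, G4, F4, Eb4: the pattern moves down a 2nd.
Extending down a 2nd: Db4 → C4.
So cell 7 is C4 G3 Bb3 Ab3 Bb3 C4 Ab3.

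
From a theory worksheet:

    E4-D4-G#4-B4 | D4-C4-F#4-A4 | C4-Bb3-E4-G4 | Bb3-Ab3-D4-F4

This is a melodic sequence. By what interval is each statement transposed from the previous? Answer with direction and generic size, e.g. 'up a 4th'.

Unit = 4 notes; the statements start on E4, D4, C4, Bb3, moving down a 2nd each time.
E4 to D4 is down a 2nd.

down a 2nd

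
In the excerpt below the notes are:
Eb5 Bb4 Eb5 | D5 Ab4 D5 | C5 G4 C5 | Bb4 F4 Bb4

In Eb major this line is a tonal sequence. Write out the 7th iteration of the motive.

With a 3-note motive the entries are Eb5, D5, C5, Bb4, each down a 2nd from the previous.
Extending down a 2nd: Ab4 → G4 → F4.
So cell 7 is F4 C4 F4.

F4 C4 F4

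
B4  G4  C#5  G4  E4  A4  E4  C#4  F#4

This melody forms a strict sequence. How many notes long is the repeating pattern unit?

9 notes total. Splitting into 3 groups of 3:
B4 G4 C#5 | G4 E4 A4 | E4 C#4 F#4
Each cell is the previous one down a 3rd — so the unit is 3 notes.

3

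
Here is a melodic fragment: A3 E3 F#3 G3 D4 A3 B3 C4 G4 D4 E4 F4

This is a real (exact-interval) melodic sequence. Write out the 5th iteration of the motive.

F5 C5 D5 Eb5

Unit = 4 notes; the statements start on A3, D4, G4, moving up a 4th each time.
Continuing the starts: C5 → F5.
From F5 the exact shape gives F5 C5 D5 Eb5.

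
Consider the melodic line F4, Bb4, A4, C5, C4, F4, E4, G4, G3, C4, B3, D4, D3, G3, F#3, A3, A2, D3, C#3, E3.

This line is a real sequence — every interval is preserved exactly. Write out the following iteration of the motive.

E2 A2 G#2 B2

With a 4-note motive the entries are F4, C4, G3, D3, A2, each down a 4th from the previous.
So cell 6 is E2 A2 G#2 B2.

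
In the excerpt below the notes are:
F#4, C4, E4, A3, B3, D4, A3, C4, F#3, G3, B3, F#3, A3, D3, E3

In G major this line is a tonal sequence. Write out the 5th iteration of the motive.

E3 B2 D3 G2 A2

With a 5-note motive the entries are F#4, D4, B3, each down a 3rd from the previous.
Continuing the starts: G3 → E3.
From E3 the diatonic shape gives E3 B2 D3 G2 A2.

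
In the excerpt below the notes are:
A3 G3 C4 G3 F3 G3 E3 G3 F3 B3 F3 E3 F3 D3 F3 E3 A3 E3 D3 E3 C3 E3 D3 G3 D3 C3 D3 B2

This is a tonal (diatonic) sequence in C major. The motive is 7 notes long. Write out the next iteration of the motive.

With a 7-note motive the entries are A3, G3, F3, E3, each down a 2nd from the previous.
From D3 the diatonic shape gives D3 C3 F3 C3 B2 C3 A2.

D3 C3 F3 C3 B2 C3 A2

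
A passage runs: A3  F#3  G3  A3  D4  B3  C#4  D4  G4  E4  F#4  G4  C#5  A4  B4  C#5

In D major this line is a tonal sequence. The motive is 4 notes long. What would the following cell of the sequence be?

Unit = 4 notes; the statements start on A3, D4, G4, C#5, moving up a 4th each time.
From F#5 the diatonic shape gives F#5 D5 E5 F#5.

F#5 D5 E5 F#5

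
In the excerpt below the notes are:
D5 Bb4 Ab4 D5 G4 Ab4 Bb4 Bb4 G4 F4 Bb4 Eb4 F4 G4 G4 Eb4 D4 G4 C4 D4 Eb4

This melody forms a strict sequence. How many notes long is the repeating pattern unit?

7

There are 21 notes; a 7-note unit gives 3 cells:
D5 Bb4 Ab4 D5 G4 Ab4 Bb4 | Bb4 G4 F4 Bb4 Eb4 F4 G4 | G4 Eb4 D4 G4 C4 D4 Eb4
Each cell is the previous one down a 3rd — so the unit is 7 notes.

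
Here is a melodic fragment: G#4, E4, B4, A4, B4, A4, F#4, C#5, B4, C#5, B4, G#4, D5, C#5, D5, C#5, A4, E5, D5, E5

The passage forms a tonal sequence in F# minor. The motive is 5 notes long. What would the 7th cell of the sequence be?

The 5-note cells begin on G#4, A4, B4, C#5 — each up a 2nd from the last.
Carrying on: D5 → E5 → F#5.
From F#5 the diatonic shape gives F#5 D5 A5 G#5 A5.

F#5 D5 A5 G#5 A5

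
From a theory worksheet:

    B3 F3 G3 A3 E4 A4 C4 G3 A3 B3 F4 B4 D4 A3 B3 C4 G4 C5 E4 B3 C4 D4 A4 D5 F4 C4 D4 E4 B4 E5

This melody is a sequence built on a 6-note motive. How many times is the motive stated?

5

30 notes in groups of 6 gives 30/6 = 5 statements.
Starts: B3, C4, D4, E4, F4 — each up a 2nd.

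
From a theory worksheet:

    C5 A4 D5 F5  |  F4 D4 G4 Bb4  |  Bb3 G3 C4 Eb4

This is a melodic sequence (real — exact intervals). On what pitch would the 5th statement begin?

Ab2

With a 4-note motive the entries are C5, F4, Bb3, each down a 5th from the previous.
Continuing: Eb3 → Ab2. Statement 5 starts on Ab2.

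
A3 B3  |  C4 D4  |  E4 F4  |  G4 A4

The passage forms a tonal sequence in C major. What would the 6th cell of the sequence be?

D5 E5

Unit = 2 notes; the statements start on A3, C4, E4, G4, moving up a 3rd each time.
Carrying on: B4 → D5.
So cell 6 is D5 E5.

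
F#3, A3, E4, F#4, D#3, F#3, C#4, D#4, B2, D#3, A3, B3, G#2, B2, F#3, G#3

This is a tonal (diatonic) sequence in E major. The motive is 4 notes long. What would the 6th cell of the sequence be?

C#2 E2 B2 C#3

Taking 4-note groups, the heads are F#3, D#3, B2, G#2: the pattern moves down a 3rd.
Extending down a 3rd: E2 → C#2.
So cell 6 is C#2 E2 B2 C#3.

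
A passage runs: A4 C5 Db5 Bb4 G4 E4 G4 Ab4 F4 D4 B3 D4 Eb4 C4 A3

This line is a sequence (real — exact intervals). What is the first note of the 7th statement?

D#2

Unit = 5 notes; the statements start on A4, E4, B3, moving down a 4th each time.
Continuing: F#3 → C#3 → G#2 → D#2. Statement 7 starts on D#2.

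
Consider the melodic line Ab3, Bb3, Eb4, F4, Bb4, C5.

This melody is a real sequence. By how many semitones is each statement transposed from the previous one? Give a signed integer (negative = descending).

7

Taking 2-note groups, the heads are Ab3, Eb4, Bb4: the pattern moves up a 5th.
Ab3→Eb4 is 63 − 56 = 7 semitones.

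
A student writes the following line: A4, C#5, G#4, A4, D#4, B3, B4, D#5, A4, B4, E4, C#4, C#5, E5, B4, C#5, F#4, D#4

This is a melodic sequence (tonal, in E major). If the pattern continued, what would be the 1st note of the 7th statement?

With 6-note cells, note 1 of each statement runs A4, B4, C#5.
Carrying that up a 2nd forward: D#5 → E5 → F#5 → G#5.

G#5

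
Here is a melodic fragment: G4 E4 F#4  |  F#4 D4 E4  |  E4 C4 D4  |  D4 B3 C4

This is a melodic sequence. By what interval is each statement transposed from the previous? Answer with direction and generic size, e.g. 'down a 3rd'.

down a 2nd

With a 3-note motive the entries are G4, F#4, E4, D4, each down a 2nd from the previous.
From G4 to F#4: down a 2nd.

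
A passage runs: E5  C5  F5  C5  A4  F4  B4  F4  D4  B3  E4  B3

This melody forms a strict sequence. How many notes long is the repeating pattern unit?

12 notes total. Splitting into 3 groups of 4:
E5 C5 F5 C5 | A4 F4 B4 F4 | D4 B3 E4 B3
Every group is a transposition down a 5th of the one before; no shorter unit works.

4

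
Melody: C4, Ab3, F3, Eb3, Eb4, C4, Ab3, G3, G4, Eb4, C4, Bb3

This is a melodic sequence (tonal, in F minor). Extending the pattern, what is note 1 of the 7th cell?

Ab5

Grouping in 4s, the 1st note of each cell is C4, Eb4, G4.
Extending up a 3rd: Bb4 → Db5 → F5 → Ab5.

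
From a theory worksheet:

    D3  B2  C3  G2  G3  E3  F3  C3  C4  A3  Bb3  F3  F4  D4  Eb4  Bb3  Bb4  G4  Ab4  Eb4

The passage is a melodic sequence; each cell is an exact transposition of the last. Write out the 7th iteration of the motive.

Taking 4-note groups, the heads are D3, G3, C4, F4, Bb4: the pattern moves up a 4th.
Carrying on: Eb5 → Ab5.
Statement 7 starts on Ab5 and keeps the same exact contour: Ab5 F5 Gb5 Db5.

Ab5 F5 Gb5 Db5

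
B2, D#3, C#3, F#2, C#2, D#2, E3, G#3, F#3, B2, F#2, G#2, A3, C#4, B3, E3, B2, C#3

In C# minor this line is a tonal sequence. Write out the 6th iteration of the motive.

With a 6-note motive the entries are B2, E3, A3, each up a 4th from the previous.
Continuing the starts: D#4 → G#4 → C#5.
Statement 6 starts on C#5 and keeps the same diatonic contour: C#5 E5 D#5 G#4 D#4 E4.

C#5 E5 D#5 G#4 D#4 E4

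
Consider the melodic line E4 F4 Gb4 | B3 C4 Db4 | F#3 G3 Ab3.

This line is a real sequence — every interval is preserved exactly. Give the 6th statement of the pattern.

D#2 E2 F2

With a 3-note motive the entries are E4, B3, F#3, each down a 4th from the previous.
Continuing the starts: C#3 → G#2 → D#2.
Statement 6 starts on D#2 and keeps the same exact contour: D#2 E2 F2.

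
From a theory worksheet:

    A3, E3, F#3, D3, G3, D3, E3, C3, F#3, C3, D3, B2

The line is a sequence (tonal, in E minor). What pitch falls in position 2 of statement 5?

A2

Grouping in 4s, the 2nd note of each cell is E3, D3, C3.
Carrying that down a 2nd forward: B2 → A2.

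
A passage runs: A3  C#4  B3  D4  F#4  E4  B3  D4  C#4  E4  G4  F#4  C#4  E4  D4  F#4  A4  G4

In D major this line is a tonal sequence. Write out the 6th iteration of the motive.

Taking 6-note groups, the heads are A3, B3, C#4: the pattern moves up a 2nd.
Continuing the starts: D4 → E4 → F#4.
From F#4 the diatonic shape gives F#4 A4 G4 B4 D5 C#5.

F#4 A4 G4 B4 D5 C#5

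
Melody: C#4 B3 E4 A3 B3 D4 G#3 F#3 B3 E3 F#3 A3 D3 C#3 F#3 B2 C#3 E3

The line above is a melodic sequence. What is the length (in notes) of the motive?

6

There are 18 notes; a 6-note unit gives 3 cells:
C#4 B3 E4 A3 B3 D4 | G#3 F#3 B3 E3 F#3 A3 | D3 C#3 F#3 B2 C#3 E3
Each cell is the previous one down a 4th — so the unit is 6 notes.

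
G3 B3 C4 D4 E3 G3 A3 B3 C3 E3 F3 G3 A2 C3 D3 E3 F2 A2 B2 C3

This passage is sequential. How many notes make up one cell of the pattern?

Try groups of 4 (5 cells in 20 notes):
G3 B3 C4 D4 | E3 G3 A3 B3 | C3 E3 F3 G3 | A2 C3 D3 E3 | F2 A2 B2 C3
Every group is a transposition down a 3rd of the one before; no shorter unit works.

4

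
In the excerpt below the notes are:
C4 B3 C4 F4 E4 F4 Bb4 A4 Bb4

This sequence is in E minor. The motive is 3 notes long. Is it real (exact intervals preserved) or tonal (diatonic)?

Each cell has the same semitone pattern (-1, 1) — intervals are preserved exactly.
And F4 lies outside E minor, so the sequence is real rather than tonal.

real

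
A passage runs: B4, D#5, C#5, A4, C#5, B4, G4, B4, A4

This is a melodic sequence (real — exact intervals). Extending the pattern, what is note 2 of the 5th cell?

G4

The unit is 3 notes. Position-2 pitches of the 3 shown cells: D#5, C#5, B4.
Each moves down a 2nd. Continuing: A4 → G4.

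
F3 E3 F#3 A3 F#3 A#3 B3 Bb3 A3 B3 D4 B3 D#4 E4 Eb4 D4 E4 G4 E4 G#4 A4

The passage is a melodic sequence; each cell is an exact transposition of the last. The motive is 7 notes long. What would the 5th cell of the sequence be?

With a 7-note motive the entries are F3, Bb3, Eb4, each up a 4th from the previous.
Continuing the starts: Ab4 → Db5.
So cell 5 is Db5 C5 D5 F5 D5 F#5 G5.

Db5 C5 D5 F5 D5 F#5 G5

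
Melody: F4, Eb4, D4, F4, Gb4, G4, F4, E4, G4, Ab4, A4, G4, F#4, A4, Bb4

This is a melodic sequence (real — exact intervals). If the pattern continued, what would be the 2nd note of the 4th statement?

Grouping in 5s, the 2nd note of each cell is Eb4, F4, G4.
From G4, up a 2nd gives A4.

A4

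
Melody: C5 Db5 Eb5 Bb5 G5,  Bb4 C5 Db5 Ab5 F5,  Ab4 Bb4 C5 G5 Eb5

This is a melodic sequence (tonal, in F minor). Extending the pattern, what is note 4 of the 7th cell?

The unit is 5 notes. Position-4 pitches of the 3 shown cells: Bb5, Ab5, G5.
Each moves down a 2nd. Continuing: F5 → Eb5 → Db5 → C5.

C5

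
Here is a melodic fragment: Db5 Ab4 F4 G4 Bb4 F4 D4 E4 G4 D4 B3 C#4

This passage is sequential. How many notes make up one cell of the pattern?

4

12 notes total. Splitting into 3 groups of 4:
Db5 Ab4 F4 G4 | Bb4 F4 D4 E4 | G4 D4 B3 C#4
Every group is a transposition down a 3rd of the one before; no shorter unit works.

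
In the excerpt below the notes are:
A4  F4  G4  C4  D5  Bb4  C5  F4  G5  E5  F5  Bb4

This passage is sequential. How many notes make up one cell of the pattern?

Try groups of 4 (3 cells in 12 notes):
A4 F4 G4 C4 | D5 Bb4 C5 F4 | G5 E5 F5 Bb4
That's a consistent up a 4th shift per cell, and no other grouping gives one.

4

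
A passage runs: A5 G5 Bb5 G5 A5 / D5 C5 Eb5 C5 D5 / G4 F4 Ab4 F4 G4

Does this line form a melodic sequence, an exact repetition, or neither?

Each 5-note cell is the previous one transposed down a 5th.

sequence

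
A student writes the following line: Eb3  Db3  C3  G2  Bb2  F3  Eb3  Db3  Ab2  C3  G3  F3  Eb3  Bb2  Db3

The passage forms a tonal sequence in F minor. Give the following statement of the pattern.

Taking 5-note groups, the heads are Eb3, F3, G3: the pattern moves up a 2nd.
From Ab3 the diatonic shape gives Ab3 G3 F3 C3 Eb3.

Ab3 G3 F3 C3 Eb3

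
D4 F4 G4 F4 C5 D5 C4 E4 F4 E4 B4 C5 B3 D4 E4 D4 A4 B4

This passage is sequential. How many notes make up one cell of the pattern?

There are 18 notes; a 6-note unit gives 3 cells:
D4 F4 G4 F4 C5 D5 | C4 E4 F4 E4 B4 C5 | B3 D4 E4 D4 A4 B4
That's a consistent down a 2nd shift per cell, and no other grouping gives one.

6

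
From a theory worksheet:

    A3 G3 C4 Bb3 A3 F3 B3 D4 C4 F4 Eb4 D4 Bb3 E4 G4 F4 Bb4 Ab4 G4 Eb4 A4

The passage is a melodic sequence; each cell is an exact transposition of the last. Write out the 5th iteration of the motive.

F5 Eb5 Ab5 Gb5 F5 Db5 G5

The 7-note cells begin on A3, D4, G4 — each up a 4th from the last.
Extending up a 4th: C5 → F5.
So cell 5 is F5 Eb5 Ab5 Gb5 F5 Db5 G5.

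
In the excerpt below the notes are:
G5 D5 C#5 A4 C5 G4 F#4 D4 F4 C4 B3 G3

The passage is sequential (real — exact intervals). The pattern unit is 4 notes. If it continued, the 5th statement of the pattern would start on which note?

The 4-note cells begin on G5, C5, F4 — each down a 5th from the last.
Extending the heads down a 5th: Bb3 → Eb3.

Eb3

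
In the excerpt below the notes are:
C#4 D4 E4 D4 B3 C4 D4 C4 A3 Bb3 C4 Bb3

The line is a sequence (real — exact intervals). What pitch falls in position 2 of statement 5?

The unit is 4 notes. Position-2 pitches of the 3 shown cells: D4, C4, Bb3.
Each moves down a 2nd. Continuing: Ab3 → Gb3.

Gb3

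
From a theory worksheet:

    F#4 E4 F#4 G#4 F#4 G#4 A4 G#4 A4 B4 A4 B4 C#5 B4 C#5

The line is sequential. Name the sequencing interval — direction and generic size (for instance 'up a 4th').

up a 2nd

Unit = 3 notes; the statements start on F#4, G#4, A4, B4, C#5, moving up a 2nd each time.
From F#4 to G#4: up a 2nd.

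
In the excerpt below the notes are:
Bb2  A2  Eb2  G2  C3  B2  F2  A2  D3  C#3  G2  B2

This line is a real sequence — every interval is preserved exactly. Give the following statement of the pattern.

E3 D#3 A2 C#3

Taking 4-note groups, the heads are Bb2, C3, D3: the pattern moves up a 2nd.
So cell 4 is E3 D#3 A2 C#3.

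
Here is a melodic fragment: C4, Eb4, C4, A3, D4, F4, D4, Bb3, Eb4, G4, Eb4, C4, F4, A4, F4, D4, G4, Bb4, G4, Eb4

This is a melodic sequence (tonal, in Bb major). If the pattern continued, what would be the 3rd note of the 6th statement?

With 4-note cells, note 3 of each statement runs C4, D4, Eb4, F4, G4.
One more up a 2nd gives A4.

A4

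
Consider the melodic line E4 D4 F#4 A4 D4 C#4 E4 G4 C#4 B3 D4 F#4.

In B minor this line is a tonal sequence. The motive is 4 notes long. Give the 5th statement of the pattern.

With a 4-note motive the entries are E4, D4, C#4, each down a 2nd from the previous.
Carrying on: B3 → A3.
So cell 5 is A3 G3 B3 D4.

A3 G3 B3 D4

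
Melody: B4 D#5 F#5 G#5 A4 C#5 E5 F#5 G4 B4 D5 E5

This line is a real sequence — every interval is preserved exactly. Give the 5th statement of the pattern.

Taking 4-note groups, the heads are B4, A4, G4: the pattern moves down a 2nd.
Carrying on: F4 → Eb4.
So cell 5 is Eb4 G4 Bb4 C5.

Eb4 G4 Bb4 C5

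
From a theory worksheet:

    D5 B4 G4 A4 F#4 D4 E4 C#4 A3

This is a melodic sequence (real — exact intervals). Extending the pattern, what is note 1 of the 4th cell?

B3

Grouping in 3s, the 1st note of each cell is D5, A4, E4.
One more down a 4th gives B3.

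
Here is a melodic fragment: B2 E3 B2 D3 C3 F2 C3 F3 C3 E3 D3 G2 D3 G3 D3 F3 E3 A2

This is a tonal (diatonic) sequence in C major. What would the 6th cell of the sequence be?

With a 6-note motive the entries are B2, C3, D3, each up a 2nd from the previous.
Extending up a 2nd: E3 → F3 → G3.
From G3 the diatonic shape gives G3 C4 G3 B3 A3 D3.

G3 C4 G3 B3 A3 D3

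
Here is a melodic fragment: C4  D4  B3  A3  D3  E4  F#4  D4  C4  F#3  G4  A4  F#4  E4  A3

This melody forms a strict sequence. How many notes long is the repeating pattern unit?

5

15 notes total. Splitting into 3 groups of 5:
C4 D4 B3 A3 D3 | E4 F#4 D4 C4 F#3 | G4 A4 F#4 E4 A3
Every group is a transposition up a 3rd of the one before; no shorter unit works.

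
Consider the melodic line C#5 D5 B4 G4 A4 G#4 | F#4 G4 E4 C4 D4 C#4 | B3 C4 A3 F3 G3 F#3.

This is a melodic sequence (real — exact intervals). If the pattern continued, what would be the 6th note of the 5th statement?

With 6-note cells, note 6 of each statement runs G#4, C#4, F#3.
Extending down a 5th: B2 → E2.

E2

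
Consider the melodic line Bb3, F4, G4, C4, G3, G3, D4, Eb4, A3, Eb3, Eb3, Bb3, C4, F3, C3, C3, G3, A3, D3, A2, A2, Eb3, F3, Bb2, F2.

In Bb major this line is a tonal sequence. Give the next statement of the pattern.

F2 C3 D3 G2 D2

Unit = 5 notes; the statements start on Bb3, G3, Eb3, C3, A2, moving down a 3rd each time.
So cell 6 is F2 C3 D3 G2 D2.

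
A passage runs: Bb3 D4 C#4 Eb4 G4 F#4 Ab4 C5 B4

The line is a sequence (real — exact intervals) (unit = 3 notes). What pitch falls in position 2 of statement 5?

Bb5

The unit is 3 notes. Position-2 pitches of the 3 shown cells: D4, G4, C5.
Extending up a 4th: F5 → Bb5.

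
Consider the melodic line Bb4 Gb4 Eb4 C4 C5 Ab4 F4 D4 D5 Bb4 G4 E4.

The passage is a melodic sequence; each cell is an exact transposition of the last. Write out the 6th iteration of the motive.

Taking 4-note groups, the heads are Bb4, C5, D5: the pattern moves up a 2nd.
Continuing the starts: E5 → F#5 → G#5.
Statement 6 starts on G#5 and keeps the same exact contour: G#5 E5 C#5 A#4.

G#5 E5 C#5 A#4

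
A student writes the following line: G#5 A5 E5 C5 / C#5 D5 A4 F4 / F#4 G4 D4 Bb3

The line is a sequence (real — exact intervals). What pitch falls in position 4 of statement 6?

Db2

With 4-note cells, note 4 of each statement runs C5, F4, Bb3.
Extending down a 5th: Eb3 → Ab2 → Db2.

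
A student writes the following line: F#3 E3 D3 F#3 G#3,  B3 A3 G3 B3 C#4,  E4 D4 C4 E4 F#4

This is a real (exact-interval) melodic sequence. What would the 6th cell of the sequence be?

With a 5-note motive the entries are F#3, B3, E4, each up a 4th from the previous.
Continuing the starts: A4 → D5 → G5.
From G5 the exact shape gives G5 F5 Eb5 G5 A5.

G5 F5 Eb5 G5 A5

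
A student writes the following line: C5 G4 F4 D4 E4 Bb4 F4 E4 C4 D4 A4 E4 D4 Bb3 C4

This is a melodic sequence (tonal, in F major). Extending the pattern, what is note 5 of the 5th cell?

The unit is 5 notes. Position-5 pitches of the 3 shown cells: E4, D4, C4.
Carrying that down a 2nd forward: Bb3 → A3.

A3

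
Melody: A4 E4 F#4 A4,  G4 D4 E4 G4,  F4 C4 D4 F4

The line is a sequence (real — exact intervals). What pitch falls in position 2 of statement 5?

With 4-note cells, note 2 of each statement runs E4, D4, C4.
Each moves down a 2nd. Continuing: Bb3 → Ab3.

Ab3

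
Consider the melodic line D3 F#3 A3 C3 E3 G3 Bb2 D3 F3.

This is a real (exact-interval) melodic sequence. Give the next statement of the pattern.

The 3-note cells begin on D3, C3, Bb2 — each down a 2nd from the last.
So cell 4 is Ab2 C3 Eb3.

Ab2 C3 Eb3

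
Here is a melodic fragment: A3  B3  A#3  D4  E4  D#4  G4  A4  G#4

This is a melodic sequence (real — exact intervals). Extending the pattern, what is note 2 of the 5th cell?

G5

The unit is 3 notes. Position-2 pitches of the 3 shown cells: B3, E4, A4.
Each moves up a 4th. Continuing: D5 → G5.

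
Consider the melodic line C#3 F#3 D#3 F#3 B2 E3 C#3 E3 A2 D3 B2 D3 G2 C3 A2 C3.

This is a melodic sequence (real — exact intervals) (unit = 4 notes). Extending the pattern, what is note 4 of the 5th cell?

Grouping in 4s, the 4th note of each cell is F#3, E3, D3, C3.
Each moves down a 2nd; the next is Bb2.

Bb2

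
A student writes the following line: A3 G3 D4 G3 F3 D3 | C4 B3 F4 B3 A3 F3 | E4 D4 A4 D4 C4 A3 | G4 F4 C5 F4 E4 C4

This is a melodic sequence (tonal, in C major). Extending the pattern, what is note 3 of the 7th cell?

The unit is 6 notes. Position-3 pitches of the 4 shown cells: D4, F4, A4, C5.
Extending up a 3rd: E5 → G5 → B5.

B5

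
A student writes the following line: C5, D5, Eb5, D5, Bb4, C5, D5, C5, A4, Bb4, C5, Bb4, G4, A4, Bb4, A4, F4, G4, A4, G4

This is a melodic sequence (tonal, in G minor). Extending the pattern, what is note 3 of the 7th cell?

F4

Grouping in 4s, the 3rd note of each cell is Eb5, D5, C5, Bb4, A4.
Carrying that down a 2nd forward: G4 → F4.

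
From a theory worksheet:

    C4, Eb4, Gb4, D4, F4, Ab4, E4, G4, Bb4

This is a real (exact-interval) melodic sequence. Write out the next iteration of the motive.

F#4 A4 C5

Taking 3-note groups, the heads are C4, D4, E4: the pattern moves up a 2nd.
Statement 4 starts on F#4 and keeps the same exact contour: F#4 A4 C5.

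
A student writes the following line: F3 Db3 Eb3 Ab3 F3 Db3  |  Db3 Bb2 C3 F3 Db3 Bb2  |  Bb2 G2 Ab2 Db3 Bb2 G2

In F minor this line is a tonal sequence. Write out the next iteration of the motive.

The 6-note cells begin on F3, Db3, Bb2 — each down a 3rd from the last.
From G2 the diatonic shape gives G2 Eb2 F2 Bb2 G2 Eb2.

G2 Eb2 F2 Bb2 G2 Eb2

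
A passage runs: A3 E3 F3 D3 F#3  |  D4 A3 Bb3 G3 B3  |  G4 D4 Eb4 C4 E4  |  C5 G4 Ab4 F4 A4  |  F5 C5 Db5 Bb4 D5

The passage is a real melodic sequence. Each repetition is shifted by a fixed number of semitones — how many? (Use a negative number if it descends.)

5

Unit = 5 notes; the statements start on A3, D4, G4, C5, F5, moving up a 4th each time.
Counting half-steps from A3 to D4: 5.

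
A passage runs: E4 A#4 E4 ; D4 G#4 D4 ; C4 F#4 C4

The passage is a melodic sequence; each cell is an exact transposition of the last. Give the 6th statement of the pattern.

With a 3-note motive the entries are E4, D4, C4, each down a 2nd from the previous.
Continuing the starts: Bb3 → Ab3 → Gb3.
So cell 6 is Gb3 C4 Gb3.

Gb3 C4 Gb3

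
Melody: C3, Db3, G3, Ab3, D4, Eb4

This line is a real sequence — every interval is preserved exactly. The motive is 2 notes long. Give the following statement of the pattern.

With a 2-note motive the entries are C3, G3, D4, each up a 5th from the previous.
From A4 the exact shape gives A4 Bb4.

A4 Bb4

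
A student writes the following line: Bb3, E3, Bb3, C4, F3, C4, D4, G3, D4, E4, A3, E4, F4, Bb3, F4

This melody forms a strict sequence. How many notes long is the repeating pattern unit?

15 notes total. Splitting into 5 groups of 3:
Bb3 E3 Bb3 | C4 F3 C4 | D4 G3 D4 | E4 A3 E4 | F4 Bb3 F4
Each cell is the previous one up a 2nd — so the unit is 3 notes.

3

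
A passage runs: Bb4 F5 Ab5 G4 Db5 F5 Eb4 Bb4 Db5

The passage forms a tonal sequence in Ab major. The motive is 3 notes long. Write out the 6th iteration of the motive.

F3 C4 Eb4

The 3-note cells begin on Bb4, G4, Eb4 — each down a 3rd from the last.
Extending down a 3rd: C4 → Ab3 → F3.
Statement 6 starts on F3 and keeps the same diatonic contour: F3 C4 Eb4.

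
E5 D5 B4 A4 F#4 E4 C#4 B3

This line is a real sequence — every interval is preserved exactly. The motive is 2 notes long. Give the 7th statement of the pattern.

With a 2-note motive the entries are E5, B4, F#4, C#4, each down a 4th from the previous.
Carrying on: G#3 → D#3 → A#2.
From A#2 the exact shape gives A#2 G#2.

A#2 G#2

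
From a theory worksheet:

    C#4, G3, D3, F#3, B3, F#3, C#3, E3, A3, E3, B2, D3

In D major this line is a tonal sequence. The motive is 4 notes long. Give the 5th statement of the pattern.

F#3 C#3 G2 B2

Unit = 4 notes; the statements start on C#4, B3, A3, moving down a 2nd each time.
Extending down a 2nd: G3 → F#3.
So cell 5 is F#3 C#3 G2 B2.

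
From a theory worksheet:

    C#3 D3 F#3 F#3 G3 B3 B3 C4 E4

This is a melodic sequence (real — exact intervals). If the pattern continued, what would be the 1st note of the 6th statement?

D5

With 3-note cells, note 1 of each statement runs C#3, F#3, B3.
Each moves up a 4th. Continuing: E4 → A4 → D5.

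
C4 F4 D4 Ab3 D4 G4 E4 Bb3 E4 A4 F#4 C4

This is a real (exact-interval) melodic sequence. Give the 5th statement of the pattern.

Unit = 4 notes; the statements start on C4, D4, E4, moving up a 2nd each time.
Continuing the starts: F#4 → G#4.
Statement 5 starts on G#4 and keeps the same exact contour: G#4 C#5 A#4 E4.

G#4 C#5 A#4 E4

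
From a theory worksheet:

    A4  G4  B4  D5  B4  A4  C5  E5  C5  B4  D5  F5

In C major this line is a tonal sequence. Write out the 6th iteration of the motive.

The 4-note cells begin on A4, B4, C5 — each up a 2nd from the last.
Continuing the starts: D5 → E5 → F5.
Statement 6 starts on F5 and keeps the same diatonic contour: F5 E5 G5 B5.

F5 E5 G5 B5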